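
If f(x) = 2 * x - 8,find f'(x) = 2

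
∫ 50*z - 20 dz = 25*z^2 - 20*z + C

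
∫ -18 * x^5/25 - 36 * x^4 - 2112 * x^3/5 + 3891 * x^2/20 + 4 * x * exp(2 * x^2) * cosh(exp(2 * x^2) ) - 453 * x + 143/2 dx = -3*x^6/25 - 36*x^5/5 - 528*x^4/5 + 1297*x^3/20 - 453*x^2/2 + 143*x/2 + sinh(exp(2*x^2)) + C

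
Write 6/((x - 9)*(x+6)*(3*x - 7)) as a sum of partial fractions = -27/(250*(3*x - 7)) + 2/(125*(x + 6)) + 1/(50*(x - 9))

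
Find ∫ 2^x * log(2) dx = 2^x + C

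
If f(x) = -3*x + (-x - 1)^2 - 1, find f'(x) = 2*x - 1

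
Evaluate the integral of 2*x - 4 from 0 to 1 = -3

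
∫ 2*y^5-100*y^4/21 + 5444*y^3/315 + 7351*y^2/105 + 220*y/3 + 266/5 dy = y^6/3 - 20*y^5/21 + 1361*y^4/315 + 7351*y^3/315 + 110*y^2/3 + 266*y/5 + C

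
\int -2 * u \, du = -u^2 + C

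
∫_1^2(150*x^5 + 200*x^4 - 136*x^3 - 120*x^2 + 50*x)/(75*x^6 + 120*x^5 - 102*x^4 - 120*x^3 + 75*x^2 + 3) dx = -log(17)/3 + log(2117)/3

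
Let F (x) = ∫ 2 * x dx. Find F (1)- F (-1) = 0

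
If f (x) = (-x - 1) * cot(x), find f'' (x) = 2*(-x*cos(x)/sin(x) + 1 - cos(x)/sin(x))/sin(x)^2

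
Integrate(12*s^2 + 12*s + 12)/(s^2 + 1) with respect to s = 12*s + 6*log(s^2 + 1) + C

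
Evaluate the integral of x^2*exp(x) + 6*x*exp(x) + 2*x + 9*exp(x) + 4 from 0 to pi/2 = -10 + (1 + (pi/2 + 2)^2)*(1 + exp(pi/2))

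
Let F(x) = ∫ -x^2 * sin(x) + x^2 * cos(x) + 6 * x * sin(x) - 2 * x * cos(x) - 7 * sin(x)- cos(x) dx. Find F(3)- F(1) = 0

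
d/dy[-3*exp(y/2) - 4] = -3*exp(y/2)/2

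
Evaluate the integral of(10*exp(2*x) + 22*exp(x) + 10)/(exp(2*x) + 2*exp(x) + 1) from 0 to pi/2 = -1 + 2*exp(pi/2)/(1 + exp(pi/2)) + 5*pi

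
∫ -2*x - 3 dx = -x^2 - 3*x + C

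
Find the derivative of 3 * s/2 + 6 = 3/2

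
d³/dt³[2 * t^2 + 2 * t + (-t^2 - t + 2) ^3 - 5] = -120*t^3 - 180*t^2 + 72*t + 66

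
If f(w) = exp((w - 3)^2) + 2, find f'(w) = 2*w*exp(w^2 - 6*w + 9) - 6*exp(w^2 - 6*w + 9)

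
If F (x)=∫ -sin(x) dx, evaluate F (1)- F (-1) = 0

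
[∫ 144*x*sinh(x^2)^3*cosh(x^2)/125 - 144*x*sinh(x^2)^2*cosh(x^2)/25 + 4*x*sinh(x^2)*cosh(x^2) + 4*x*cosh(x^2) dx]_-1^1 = 0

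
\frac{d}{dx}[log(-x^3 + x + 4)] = (3*x^2 - 1)/(x^3 - x - 4)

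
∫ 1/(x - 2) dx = log(6 - 3*x) + C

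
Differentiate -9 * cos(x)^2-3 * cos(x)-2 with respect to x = 3*(6*cos(x) + 1)*sin(x)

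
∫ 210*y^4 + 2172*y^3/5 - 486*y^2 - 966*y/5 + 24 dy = 42*y^5 + 543*y^4/5 - 162*y^3 - 483*y^2/5 + 24*y + C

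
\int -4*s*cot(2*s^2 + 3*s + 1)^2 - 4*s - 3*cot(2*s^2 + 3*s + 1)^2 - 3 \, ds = cot(2*s^2 + 3*s + 1) + C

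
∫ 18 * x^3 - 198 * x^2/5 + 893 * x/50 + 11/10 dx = 9*x^4/2 - 66*x^3/5 + 893*x^2/100 + 11*x/10 + C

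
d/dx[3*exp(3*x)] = 9*exp(3*x)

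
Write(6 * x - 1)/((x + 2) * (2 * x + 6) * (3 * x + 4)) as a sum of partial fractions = -81/(20*(3*x + 4)) - 19/(10*(x + 3)) + 13/(4*(x + 2))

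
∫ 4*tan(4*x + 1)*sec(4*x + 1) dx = sec(4*x + 1) + C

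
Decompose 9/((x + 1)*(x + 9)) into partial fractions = -9/(8*(x + 9)) + 9/(8*(x + 1))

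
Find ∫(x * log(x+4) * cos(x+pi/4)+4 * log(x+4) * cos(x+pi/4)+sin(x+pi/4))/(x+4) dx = log(x + 4)*sin(x + pi/4) + C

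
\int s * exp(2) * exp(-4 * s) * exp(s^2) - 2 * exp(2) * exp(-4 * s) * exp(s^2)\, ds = exp((s - 2)^2 - 2)/2 + C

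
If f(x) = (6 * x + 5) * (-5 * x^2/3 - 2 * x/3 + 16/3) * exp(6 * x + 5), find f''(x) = -360*x^3*exp(6*x + 5) - 804*x^2*exp(6*x + 5) + 676*x*exp(6*x + 5) + 3838*exp(6*x + 5)/3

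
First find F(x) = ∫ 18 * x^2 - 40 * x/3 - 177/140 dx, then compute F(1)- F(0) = -811/420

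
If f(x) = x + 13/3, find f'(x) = 1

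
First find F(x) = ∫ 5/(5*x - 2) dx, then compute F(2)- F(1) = -log(3) + log(8)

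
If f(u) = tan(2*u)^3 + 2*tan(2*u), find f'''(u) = 480*tan(2*u)^6 + 1008*tan(2*u)^4 + 608*tan(2*u)^2 + 80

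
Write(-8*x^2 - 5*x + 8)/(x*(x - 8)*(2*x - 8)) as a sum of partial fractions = 35/(8*(x - 4)) - 17/(2*(x - 8)) + 1/(8*x)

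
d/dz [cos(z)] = -sin(z)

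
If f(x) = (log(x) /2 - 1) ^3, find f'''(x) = (3*log(x)^2 - 21*log(x) + 33)/(4*x^3)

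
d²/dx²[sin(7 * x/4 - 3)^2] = 49*cos(7*x/2 - 6)/8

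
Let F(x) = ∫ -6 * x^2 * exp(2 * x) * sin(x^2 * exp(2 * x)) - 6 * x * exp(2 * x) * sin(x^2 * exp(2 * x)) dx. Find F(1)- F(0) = -3 + 3*cos(exp(2))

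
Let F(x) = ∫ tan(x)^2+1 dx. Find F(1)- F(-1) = 2*tan(1)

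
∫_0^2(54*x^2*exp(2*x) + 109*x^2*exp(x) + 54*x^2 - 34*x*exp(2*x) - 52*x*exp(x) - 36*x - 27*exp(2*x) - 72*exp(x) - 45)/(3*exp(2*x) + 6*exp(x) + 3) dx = -6 + 40*exp(2)/(3*(1 + exp(2)))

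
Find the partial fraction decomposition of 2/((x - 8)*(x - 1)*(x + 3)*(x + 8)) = -1/(360*(x + 8)) + 1/(110*(x + 3)) - 1/(126*(x - 1)) + 1/(616*(x - 8))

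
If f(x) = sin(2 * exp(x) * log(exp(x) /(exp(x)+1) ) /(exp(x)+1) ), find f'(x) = 2*(x - log(exp(x) + 1) + 1)*exp(x)*cos(2*(x - log(exp(x) + 1))*exp(x)/(exp(x) + 1))/(exp(2*x) + 2*exp(x) + 1)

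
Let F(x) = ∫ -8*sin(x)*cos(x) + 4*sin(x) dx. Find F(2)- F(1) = -(-1 + 2*cos(1))^2 + (-1 + 2*cos(2))^2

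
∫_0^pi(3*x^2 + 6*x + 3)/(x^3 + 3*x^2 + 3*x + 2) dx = -log(2) + log(1 + (1 + pi)^3)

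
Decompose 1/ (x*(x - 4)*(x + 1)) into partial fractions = 1/(5*(x + 1)) + 1/(20*(x - 4)) - 1/(4*x)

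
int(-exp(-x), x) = exp(-x) + C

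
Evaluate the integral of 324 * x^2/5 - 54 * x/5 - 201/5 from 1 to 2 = 474/5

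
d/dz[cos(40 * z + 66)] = -40*sin(40*z + 66)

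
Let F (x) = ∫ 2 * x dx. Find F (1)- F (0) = 1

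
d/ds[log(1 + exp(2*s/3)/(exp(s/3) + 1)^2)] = (2*exp(4*s/3) + 2*exp(2*s/3) + 4*exp(s))/(6*exp(5*s/3) + 24*exp(4*s/3) + 33*exp(2*s/3) + 15*exp(s/3) + 39*exp(s) + 3)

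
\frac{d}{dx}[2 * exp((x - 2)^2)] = 4*x*exp(x^2 - 4*x + 4) - 8*exp(x^2 - 4*x + 4)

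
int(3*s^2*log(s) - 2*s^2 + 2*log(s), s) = s*(s^2 + 2)*(log(s) - 1) + C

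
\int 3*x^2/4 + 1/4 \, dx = x^3/4 + x/4 + C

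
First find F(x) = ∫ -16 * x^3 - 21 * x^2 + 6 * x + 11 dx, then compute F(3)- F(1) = -456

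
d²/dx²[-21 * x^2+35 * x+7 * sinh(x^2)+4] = 28*x^2*sinh(x^2) + 14*cosh(x^2) - 42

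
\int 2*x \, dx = x^2 + C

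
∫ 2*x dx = x^2 + C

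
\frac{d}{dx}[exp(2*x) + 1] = 2*exp(2*x)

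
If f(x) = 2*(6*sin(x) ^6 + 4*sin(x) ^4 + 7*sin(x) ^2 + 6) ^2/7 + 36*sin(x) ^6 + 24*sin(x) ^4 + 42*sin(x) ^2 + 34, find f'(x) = 4*(216*sin(x)^10/7 + 240*sin(x)^8/7 + 400*sin(x)^6/7 + 762*sin(x)^4/7 + 362*sin(x)^2/7 + 33)*sin(x)*cos(x)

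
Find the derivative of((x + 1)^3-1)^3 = 9*x^8 + 72*x^7 + 252*x^6 + 486*x^5 + 540*x^4 + 324*x^3 + 81*x^2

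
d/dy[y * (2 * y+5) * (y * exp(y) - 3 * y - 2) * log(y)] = 2*y^3*exp(y)*log(y) + 11*y^2*exp(y)*log(y) + 2*y^2*exp(y) - 18*y^2*log(y) - 6*y^2 + 10*y*exp(y)*log(y) + 5*y*exp(y) - 38*y*log(y) - 19*y - 10*log(y) - 10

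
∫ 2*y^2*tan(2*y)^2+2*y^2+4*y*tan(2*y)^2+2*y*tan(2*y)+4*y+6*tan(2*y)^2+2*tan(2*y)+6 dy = ((y + 1)^2 + 2)*tan(2*y) + C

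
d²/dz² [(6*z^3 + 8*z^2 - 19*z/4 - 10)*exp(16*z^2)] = 6144*z^5*exp(16*z^2) + 8192*z^4*exp(16*z^2) - 3520*z^3*exp(16*z^2) - 8960*z^2*exp(16*z^2) - 420*z*exp(16*z^2) - 304*exp(16*z^2)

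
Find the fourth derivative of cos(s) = cos(s)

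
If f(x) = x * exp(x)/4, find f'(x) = x*exp(x)/4 + exp(x)/4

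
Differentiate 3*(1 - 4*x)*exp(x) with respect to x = -12*x*exp(x) - 9*exp(x)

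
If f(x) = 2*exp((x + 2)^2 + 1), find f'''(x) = 16*x^3*exp(x^2 + 4*x + 5) + 96*x^2*exp(x^2 + 4*x + 5) + 216*x*exp(x^2 + 4*x + 5) + 176*exp(x^2 + 4*x + 5)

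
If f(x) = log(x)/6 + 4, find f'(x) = 1/(6*x)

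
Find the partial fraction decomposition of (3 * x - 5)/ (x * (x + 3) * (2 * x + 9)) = -74/(27*(2*x + 9)) + 14/(9*(x + 3)) - 5/(27*x)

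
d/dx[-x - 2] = -1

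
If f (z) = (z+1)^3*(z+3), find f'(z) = 4*z^3 + 18*z^2 + 24*z + 10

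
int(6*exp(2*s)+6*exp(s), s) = 3*(exp(s) + 2)*exp(s) + C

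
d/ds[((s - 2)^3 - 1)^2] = 6*s^5 - 60*s^4 + 240*s^3 - 486*s^2 + 504*s - 216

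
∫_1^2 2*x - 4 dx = -1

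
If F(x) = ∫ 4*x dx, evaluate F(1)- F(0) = 2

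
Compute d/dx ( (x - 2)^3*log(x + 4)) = (3*x^3*log(x + 4) + x^3 - 6*x^2 - 36*x*log(x + 4) + 12*x + 48*log(x + 4) - 8)/(x + 4)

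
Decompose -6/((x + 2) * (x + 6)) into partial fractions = 3/(2*(x + 6)) - 3/(2*(x + 2))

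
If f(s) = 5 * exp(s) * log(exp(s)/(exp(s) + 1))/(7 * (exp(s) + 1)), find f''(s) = (-5*(s - log(exp(s) + 1))*exp(2*s) + 5*(s - log(exp(s) + 1))*exp(s) - 5*exp(2*s) + 10*exp(s))/(7*exp(3*s) + 21*exp(2*s) + 21*exp(s) + 7)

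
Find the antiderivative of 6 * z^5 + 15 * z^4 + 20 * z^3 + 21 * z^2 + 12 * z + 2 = z^6 + 3*z^5 + 5*z^4 + 7*z^3 + 6*z^2 + 2*z + C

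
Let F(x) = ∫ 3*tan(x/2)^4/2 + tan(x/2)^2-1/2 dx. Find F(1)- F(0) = -tan(1/2) + tan(1/2)^3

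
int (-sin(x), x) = cos(x) + C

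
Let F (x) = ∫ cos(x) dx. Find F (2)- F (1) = -sin(1) + sin(2)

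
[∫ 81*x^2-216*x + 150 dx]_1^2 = 15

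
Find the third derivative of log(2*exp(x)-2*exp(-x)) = (8*exp(4*x) + 8*exp(2*x))/(exp(6*x) - 3*exp(4*x) + 3*exp(2*x) - 1)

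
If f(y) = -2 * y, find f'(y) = -2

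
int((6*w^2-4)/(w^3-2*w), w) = 2*log(w*(w^2 - 2)) + C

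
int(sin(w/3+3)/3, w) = -cos(w/3 + 3) + C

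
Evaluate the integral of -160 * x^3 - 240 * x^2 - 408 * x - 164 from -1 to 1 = -488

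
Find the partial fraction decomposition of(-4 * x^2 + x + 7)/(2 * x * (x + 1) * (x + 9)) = -163/(72*(x + 9)) - 1/(8*(x + 1)) + 7/(18*x)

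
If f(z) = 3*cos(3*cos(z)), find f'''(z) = -9*(9*sin(z)^2*sin(3*cos(z)) + sin(3*cos(z)) + 9*cos(z)*cos(3*cos(z)))*sin(z)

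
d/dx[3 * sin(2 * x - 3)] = 6*cos(2*x - 3)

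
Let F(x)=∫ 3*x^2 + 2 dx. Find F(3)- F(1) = 30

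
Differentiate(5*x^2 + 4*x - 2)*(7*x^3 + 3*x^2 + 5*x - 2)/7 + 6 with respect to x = 25*x^4 + 172*x^3/7 + 69*x^2/7 + 8*x/7 - 18/7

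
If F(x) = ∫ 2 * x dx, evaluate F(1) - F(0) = 1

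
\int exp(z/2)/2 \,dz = exp(z/2) + C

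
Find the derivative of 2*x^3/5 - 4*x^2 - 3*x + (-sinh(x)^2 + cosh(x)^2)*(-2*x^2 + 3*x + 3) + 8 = 6*x*(x/5 - 2)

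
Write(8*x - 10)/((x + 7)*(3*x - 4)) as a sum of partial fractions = 2/(25*(3*x - 4)) + 66/(25*(x + 7))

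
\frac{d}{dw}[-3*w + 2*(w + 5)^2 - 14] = 4*w + 17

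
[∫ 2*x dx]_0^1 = 1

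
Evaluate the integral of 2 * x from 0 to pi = pi^2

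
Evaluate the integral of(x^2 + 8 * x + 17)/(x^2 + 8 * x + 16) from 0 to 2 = 25/12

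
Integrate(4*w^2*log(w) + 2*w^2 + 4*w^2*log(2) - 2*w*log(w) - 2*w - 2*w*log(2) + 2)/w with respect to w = 2*(w^2 - w + 1)*log(2*w) + C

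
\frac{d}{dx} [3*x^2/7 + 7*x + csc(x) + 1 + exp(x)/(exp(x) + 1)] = (6*x*exp(2*x) + 12*x*exp(x) + 6*x - 7*exp(2*x)*cot(x)*csc(x) + 49*exp(2*x) - 14*exp(x)*cot(x)*csc(x) + 105*exp(x) - 7*cot(x)*csc(x) + 49)/(7*exp(2*x) + 14*exp(x) + 7)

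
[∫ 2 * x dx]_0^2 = 4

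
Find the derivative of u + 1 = 1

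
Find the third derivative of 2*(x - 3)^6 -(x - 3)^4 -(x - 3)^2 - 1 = 240*x^3 - 2160*x^2 + 6456*x - 6408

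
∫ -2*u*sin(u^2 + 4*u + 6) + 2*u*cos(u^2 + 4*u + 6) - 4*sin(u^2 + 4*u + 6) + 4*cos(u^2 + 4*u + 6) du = sin((u + 2)^2 + 2) + cos((u + 2)^2 + 2) + C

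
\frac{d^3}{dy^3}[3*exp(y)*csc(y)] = 6*(-1 - cos(y)/sin(y) + 3/sin(y)^2 - 3*cos(y)/sin(y)^3)*exp(y)/sin(y)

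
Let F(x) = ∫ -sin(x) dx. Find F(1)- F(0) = -1 + cos(1)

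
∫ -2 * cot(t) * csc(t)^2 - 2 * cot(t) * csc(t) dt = (csc(t) + 1)^2 + C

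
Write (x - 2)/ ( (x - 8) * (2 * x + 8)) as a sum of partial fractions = 1/(4*(x + 4)) + 1/(4*(x - 8))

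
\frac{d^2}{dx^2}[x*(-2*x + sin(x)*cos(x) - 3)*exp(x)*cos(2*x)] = (8*x^2*sin(2*x) + 6*x^2*cos(2*x) + 4*x*(1 - cos(2*x))^2 + 28*x*sin(2*x) - 15*x*sin(4*x)/4 + 9*x*cos(2*x) - 6*x + 4*(1 - cos(2*x))^2 + 12*sin(2*x) + sin(4*x)/2 - 2*cos(2*x) - 6)*exp(x)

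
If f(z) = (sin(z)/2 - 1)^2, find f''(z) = sin(z) + cos(2*z)/2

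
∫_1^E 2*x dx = -1 + exp(2)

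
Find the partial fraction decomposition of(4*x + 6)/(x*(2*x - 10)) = 13/(5*(x - 5)) - 3/(5*x)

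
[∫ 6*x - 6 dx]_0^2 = 0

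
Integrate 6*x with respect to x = 3*x^2 + C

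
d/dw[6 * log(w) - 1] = 6/w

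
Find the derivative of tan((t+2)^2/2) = t*tan(t^2/2 + 2*t + 2)^2 + t + 2*tan(t^2/2 + 2*t + 2)^2 + 2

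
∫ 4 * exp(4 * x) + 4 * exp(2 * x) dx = (exp(2*x) + 1)^2 + C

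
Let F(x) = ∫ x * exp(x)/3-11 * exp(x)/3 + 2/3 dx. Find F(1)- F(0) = 14/3 - 11*E/3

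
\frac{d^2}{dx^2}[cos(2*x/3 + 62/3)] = -4*cos(2*(x + 31)/3)/9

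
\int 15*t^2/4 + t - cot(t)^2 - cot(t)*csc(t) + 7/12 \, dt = 5*t^3/4 + t^2/2 + 19*t/12 + cot(t) + csc(t) + C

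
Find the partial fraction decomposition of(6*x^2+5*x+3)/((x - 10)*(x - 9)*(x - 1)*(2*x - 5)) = 424/(585*(2*x - 5)) - 7/(108*(x - 1)) - 267/(52*(x - 9)) + 653/(135*(x - 10))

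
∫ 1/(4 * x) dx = log(2*x)/4 + C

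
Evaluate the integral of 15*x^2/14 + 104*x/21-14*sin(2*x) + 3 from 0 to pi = -6 + (pi/2 + 3)*(2 + 2*pi/3 + 5*pi^2/7)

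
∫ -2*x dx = -x^2 + C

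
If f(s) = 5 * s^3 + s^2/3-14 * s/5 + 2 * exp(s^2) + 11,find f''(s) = 8*s^2*exp(s^2) + 30*s + 4*exp(s^2) + 2/3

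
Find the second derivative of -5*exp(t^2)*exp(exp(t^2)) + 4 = -20*t^2*exp(t^2 + exp(t^2)) - 60*t^2*exp(2*t^2 + exp(t^2)) - 20*t^2*exp(3*t^2 + exp(t^2)) - 10*exp(t^2 + exp(t^2)) - 10*exp(2*t^2 + exp(t^2))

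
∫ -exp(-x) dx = exp(-x) + C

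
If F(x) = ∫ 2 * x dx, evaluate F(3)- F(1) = 8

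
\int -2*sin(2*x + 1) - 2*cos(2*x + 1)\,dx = -sin(2*x + 1) + cos(2*x + 1) + C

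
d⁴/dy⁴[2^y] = 2^y*log(2)^4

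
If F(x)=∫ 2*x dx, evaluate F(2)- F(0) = 4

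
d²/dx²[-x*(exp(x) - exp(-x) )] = (-x*exp(2*x) + x - 2*exp(2*x) - 2)*exp(-x)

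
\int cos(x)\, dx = sin(x) + C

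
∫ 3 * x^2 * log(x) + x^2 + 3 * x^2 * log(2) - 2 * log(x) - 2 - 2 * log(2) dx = x*(x^2 - 2)*log(2*x) + C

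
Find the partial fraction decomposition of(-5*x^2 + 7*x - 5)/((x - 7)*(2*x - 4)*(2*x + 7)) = -11/(14*(2*x + 7)) + 1/(10*(x - 2)) - 67/(70*(x - 7))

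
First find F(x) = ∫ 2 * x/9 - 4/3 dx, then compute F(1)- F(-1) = -8/3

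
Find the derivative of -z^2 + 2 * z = 2 - 2*z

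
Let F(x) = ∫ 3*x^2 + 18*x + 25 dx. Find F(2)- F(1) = 59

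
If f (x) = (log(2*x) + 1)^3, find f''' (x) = (6*log(x)^2 - 6*log(x) + 12*log(2)*log(x) - 6 - 6*log(2) + 6*log(2)^2)/x^3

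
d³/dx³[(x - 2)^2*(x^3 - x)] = 60*x^2 - 96*x + 18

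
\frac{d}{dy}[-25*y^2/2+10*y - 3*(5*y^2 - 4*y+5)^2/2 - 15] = -150*y^3 + 180*y^2 - 223*y + 70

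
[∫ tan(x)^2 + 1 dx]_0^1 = tan(1)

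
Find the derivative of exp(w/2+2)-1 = exp(w/2 + 2)/2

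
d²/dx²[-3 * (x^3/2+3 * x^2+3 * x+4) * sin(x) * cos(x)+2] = 3*x^3*sin(2*x) + 18*x^2*sin(2*x) - 9*x^2*cos(2*x) + 27*x*sin(2*x)/2 - 36*x*cos(2*x) + 15*sin(2*x) - 18*cos(2*x)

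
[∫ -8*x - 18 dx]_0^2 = -52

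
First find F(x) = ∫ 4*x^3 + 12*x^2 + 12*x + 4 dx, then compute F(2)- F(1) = 65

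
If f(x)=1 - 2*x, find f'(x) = -2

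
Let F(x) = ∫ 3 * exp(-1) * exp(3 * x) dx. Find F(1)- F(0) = -exp(-1) + exp(2)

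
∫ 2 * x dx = x^2 + C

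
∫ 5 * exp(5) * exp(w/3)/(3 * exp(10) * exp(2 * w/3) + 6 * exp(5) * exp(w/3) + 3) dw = (3*exp(w/3 + 5) - 2)/(exp(w/3 + 5) + 1) + C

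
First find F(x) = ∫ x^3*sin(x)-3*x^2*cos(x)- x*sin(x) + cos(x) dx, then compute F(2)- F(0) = -6*cos(2)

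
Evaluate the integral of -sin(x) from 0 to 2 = -1 + cos(2)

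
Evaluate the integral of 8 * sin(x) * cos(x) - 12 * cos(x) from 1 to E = -(-3 + 2*sin(1))^2 + (-3 + 2*sin(E))^2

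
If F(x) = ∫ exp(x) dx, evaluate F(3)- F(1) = -E + exp(3)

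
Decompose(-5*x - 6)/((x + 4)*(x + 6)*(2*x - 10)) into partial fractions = 6/(11*(x + 6)) - 7/(18*(x + 4)) - 31/(198*(x - 5))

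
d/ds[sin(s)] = cos(s)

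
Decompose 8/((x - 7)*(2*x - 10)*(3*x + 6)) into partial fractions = 4/(189*(x + 2)) - 2/(21*(x - 5)) + 2/(27*(x - 7))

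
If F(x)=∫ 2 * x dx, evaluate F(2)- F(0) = 4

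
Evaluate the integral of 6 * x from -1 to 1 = 0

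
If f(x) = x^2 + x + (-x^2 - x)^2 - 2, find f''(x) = 12*x^2 + 12*x + 4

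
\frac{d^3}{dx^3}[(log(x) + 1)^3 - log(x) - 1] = (6*log(x)^2 - 6*log(x) - 8)/x^3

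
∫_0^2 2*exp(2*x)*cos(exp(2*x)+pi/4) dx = -sin(pi/4 + 1) + sin(pi/4 + exp(4))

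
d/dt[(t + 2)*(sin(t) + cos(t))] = -t*sin(t) + t*cos(t) - sin(t) + 3*cos(t)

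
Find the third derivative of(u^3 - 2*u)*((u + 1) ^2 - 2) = 60*u^2 + 48*u - 18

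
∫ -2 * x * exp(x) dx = 2*(1 - x)*exp(x) + C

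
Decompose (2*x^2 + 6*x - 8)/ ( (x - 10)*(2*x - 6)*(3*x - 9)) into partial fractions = -11/(21*(x - 3)) - 2/(3*(x - 3)^2) + 6/(7*(x - 10))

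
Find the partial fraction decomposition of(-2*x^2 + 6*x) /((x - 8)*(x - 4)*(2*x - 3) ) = 18/(65*(2*x - 3)) + 2/(5*(x - 4)) - 20/(13*(x - 8))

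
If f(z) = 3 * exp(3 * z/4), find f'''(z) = 81*exp(3*z/4)/64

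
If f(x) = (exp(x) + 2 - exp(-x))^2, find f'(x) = (2*exp(4*x) + 4*exp(3*x) + 4*exp(x) - 2)*exp(-2*x)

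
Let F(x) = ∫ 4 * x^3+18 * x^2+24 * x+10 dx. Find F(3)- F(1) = 352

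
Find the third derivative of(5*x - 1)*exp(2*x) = 40*x*exp(2*x) + 52*exp(2*x)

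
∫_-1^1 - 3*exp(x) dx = -3*E + 3*exp(-1)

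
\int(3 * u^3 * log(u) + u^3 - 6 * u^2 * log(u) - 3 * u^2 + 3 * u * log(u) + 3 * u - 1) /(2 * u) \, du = (u - 1)^3*log(u)/2 + C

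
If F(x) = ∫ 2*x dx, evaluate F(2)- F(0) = 4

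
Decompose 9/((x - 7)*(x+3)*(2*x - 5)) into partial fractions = -4/(11*(2*x - 5)) + 9/(110*(x + 3)) + 1/(10*(x - 7))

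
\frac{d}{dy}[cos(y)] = -sin(y)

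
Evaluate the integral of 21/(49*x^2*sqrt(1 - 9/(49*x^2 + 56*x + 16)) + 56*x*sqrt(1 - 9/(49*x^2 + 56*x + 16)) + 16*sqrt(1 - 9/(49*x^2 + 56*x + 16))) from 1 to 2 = -asec(11/3) + asec(6)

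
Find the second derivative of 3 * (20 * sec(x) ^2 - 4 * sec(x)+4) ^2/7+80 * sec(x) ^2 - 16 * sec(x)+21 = 16*(13*sin(x)^4/cos(x)^3 - 272 + 270/cos(x) - 792/cos(x)^2 - 373/cos(x)^3 + 1500/cos(x)^4)/(7*cos(x)^2)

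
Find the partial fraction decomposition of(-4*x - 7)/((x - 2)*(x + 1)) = 1/(x + 1) - 5/(x - 2)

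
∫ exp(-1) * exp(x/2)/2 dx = exp(x/2 - 1) + C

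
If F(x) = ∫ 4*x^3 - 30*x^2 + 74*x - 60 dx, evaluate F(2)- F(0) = -36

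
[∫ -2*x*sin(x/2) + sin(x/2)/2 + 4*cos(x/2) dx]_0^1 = 1 + 3*cos(1/2)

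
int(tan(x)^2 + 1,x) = tan(x) + C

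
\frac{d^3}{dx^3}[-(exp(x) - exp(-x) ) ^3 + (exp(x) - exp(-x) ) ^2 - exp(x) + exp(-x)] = (-27*exp(6*x) + 8*exp(5*x) + 2*exp(4*x) + 2*exp(2*x) - 8*exp(x) - 27)*exp(-3*x)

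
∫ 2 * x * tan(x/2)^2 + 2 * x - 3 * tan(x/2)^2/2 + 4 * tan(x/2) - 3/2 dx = (4*x - 3)*tan(x/2) + C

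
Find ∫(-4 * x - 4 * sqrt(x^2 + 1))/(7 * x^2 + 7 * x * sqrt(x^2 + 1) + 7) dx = -4*log(x + sqrt(x^2 + 1))/7 + C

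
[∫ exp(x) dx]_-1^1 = E - exp(-1)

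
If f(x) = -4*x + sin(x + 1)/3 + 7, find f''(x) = -sin(x + 1)/3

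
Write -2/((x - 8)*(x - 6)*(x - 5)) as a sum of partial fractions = -2/(3*(x - 5)) + 1/(x - 6) - 1/(3*(x - 8))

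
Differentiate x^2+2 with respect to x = 2*x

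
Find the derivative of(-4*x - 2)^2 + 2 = 32*x + 16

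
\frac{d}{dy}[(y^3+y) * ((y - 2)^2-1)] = 5*y^4 - 16*y^3 + 12*y^2 - 8*y + 3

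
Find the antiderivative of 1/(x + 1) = log(3*x + 3) + C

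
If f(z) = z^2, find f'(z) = 2*z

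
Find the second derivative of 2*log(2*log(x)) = (-2*log(x) - 2)/(x^2*log(x)^2)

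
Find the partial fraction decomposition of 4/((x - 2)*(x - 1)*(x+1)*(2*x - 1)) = 32/(9*(2*x - 1)) - 2/(9*(x + 1)) - 2/(x - 1) + 4/(9*(x - 2))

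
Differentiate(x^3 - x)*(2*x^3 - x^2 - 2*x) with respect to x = 12*x^5 - 5*x^4 - 16*x^3 + 3*x^2 + 4*x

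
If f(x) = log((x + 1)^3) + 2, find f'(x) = 3/(x + 1)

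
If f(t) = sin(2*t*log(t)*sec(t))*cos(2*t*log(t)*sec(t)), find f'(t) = 2*(t*log(t)*sin(t)/cos(t) + log(t) + 1)*cos(4*t*log(t)/cos(t))/cos(t)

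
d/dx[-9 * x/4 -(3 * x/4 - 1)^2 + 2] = -9*x/8 - 3/4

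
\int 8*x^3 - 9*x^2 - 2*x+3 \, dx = 2*x^4 - 3*x^3 - x^2 + 3*x + C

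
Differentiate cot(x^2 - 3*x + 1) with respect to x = (3 - 2*x)/sin(x^2 - 3*x + 1)^2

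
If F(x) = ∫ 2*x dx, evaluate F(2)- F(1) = 3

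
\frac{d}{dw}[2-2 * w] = -2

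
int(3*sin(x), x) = -3*cos(x) + C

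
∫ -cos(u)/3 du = -sin(u)/3 + C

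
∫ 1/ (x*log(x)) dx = log(log(x)/2) + C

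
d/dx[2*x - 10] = 2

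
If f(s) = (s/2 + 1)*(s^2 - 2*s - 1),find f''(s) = 3*s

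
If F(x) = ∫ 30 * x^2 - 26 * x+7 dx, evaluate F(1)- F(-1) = 34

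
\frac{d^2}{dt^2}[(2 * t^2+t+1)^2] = 48*t^2 + 24*t + 10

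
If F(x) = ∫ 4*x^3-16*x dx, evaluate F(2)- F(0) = -16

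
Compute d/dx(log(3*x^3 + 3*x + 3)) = (3*x^2 + 1)/(x^3 + x + 1)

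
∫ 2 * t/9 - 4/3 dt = t^2/9 - 4*t/3 + C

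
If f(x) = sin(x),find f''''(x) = sin(x)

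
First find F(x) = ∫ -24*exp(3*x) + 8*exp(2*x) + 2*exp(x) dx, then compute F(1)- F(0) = -8*exp(3) + 2 + 2*E + 4*exp(2)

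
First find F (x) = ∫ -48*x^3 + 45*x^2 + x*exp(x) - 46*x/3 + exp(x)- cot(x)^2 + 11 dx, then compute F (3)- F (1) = -1822/3 + cot(3) - E - cot(1) + 3*exp(3)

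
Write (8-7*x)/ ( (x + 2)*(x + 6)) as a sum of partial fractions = -25/(2*(x + 6)) + 11/(2*(x + 2))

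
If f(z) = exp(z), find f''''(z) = exp(z)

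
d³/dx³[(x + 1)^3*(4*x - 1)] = 96*x + 66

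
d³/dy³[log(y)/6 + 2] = 1/(3*y^3)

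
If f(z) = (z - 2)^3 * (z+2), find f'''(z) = 24*z - 24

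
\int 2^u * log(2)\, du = 2^u + C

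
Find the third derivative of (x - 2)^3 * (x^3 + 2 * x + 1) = 120*x^3 - 360*x^2 + 336*x - 114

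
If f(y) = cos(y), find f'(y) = -sin(y)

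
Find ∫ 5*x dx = 5*x^2/2 + C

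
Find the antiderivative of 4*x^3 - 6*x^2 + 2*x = x^4 - 2*x^3 + x^2 + C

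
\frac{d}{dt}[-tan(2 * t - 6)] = -2*tan(2*t - 6)^2 - 2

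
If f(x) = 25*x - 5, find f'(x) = 25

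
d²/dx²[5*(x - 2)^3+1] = 30*x - 60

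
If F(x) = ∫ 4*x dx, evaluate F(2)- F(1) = 6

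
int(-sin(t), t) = cos(t) + C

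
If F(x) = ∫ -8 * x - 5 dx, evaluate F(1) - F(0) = -9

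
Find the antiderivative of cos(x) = sin(x) + C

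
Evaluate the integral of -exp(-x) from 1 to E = -exp(-1) + exp(-E)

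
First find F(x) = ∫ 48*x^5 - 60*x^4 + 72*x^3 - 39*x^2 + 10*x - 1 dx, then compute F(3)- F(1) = 4060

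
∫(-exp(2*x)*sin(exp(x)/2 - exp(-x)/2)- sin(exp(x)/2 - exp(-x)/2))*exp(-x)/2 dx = cos(sinh(x)) + C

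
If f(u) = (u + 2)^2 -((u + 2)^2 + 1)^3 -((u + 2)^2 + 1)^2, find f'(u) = -6*u^5 - 60*u^4 - 256*u^3 - 576*u^2 - 680*u - 336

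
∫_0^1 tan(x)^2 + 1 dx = tan(1)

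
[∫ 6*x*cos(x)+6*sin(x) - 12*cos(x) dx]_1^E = (-12 + 6*E)*sin(E) + 6*sin(1)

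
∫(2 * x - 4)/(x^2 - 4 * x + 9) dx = log((x - 2)^2 + 5) + C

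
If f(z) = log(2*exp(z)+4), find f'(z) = exp(z)/(exp(z) + 2)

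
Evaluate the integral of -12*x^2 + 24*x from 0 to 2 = 16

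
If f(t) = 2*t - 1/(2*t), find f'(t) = (4*t^2 + 1)/(2*t^2)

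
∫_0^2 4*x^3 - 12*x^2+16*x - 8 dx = 0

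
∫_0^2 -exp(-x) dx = -1 + exp(-2)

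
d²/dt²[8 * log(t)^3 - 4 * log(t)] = (-24*log(t)^2 + 48*log(t) + 4)/t^2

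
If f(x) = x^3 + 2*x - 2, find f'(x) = 3*x^2 + 2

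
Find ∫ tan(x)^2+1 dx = tan(x) + C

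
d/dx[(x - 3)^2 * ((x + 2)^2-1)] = 4*x^3 - 6*x^2 - 24*x + 18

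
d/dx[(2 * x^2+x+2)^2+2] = 16*x^3 + 12*x^2 + 18*x + 4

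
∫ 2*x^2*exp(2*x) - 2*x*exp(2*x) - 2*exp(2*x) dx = x*(x - 2)*exp(2*x) + C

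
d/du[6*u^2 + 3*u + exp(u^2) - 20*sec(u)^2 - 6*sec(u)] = 2*u*exp(u^2) + 12*u - 40*tan(u)*sec(u)^2 - 6*tan(u)*sec(u) + 3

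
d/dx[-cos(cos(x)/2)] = -sin(x)*sin(cos(x)/2)/2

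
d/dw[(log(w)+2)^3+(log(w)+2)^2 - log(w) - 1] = (3*log(w)^2 + 14*log(w) + 15)/w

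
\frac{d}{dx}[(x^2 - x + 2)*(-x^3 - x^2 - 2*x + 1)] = -5*x^4 - 9*x^2 + 2*x - 5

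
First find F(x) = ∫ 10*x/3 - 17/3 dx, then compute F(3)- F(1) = 2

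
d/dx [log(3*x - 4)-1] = 3/(3*x - 4)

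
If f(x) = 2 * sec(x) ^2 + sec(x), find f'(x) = (1 + 4/cos(x))*sin(x)/cos(x)^2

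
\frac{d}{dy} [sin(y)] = cos(y)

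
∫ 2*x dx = x^2 + C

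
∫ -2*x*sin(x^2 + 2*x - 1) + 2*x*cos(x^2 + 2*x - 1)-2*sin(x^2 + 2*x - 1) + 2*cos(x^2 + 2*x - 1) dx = sin((x + 1)^2 - 2) + cos((x + 1)^2 - 2) + C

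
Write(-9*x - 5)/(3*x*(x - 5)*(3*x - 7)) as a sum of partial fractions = 39/(28*(3*x - 7)) - 5/(12*(x - 5)) - 1/(21*x)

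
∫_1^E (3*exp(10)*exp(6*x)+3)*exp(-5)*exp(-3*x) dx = -exp(8) - exp(-3*E - 5) + exp(-8) + exp(5 + 3*E)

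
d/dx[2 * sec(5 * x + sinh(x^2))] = 2*(2*x*cosh(x^2) + 5)*tan(5*x + sinh(x^2))*sec(5*x + sinh(x^2))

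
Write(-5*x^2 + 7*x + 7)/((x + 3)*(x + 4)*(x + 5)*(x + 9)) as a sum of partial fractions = 461/(120*(x + 9)) - 153/(8*(x + 5)) + 101/(5*(x + 4)) - 59/(12*(x + 3))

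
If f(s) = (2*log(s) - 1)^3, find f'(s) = (24*log(s)^2 - 24*log(s) + 6)/s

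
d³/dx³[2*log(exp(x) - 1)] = (2*exp(2*x) + 2*exp(x))/(exp(3*x) - 3*exp(2*x) + 3*exp(x) - 1)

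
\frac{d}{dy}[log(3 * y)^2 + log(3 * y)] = (2*log(y) + 1 + 2*log(3))/y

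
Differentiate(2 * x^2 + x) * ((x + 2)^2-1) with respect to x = 8*x^3 + 27*x^2 + 20*x + 3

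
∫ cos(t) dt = sin(t) + C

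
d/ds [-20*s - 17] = -20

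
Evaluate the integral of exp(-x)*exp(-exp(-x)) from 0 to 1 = -exp(-1) + exp(-exp(-1))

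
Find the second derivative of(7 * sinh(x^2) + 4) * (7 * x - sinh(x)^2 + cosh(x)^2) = 196*x^3*sinh(x^2) + 28*x^2*sinh(x^2) + 294*x*cosh(x^2) + 14*cosh(x^2)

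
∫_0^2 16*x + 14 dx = 60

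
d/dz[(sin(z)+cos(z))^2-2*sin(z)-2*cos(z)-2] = 2*cos(2*z) - 2*sqrt(2)*cos(z + pi/4)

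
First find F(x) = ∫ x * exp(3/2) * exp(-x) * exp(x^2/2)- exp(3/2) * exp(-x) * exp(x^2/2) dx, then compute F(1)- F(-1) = E - exp(3)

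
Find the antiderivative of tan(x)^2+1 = tan(x) + C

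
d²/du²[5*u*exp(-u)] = (5*u - 10)*exp(-u)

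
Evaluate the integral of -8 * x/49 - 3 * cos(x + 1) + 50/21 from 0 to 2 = -3*sin(3) + 3*sin(1) + 652/147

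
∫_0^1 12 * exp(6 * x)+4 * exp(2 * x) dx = -4 + 2*exp(2) + 2*exp(6)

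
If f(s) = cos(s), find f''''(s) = cos(s)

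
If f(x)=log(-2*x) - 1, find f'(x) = 1/x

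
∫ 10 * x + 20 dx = 5*x^2 + 20*x + C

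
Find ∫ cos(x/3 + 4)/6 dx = sin(x/3 + 4)/2 + C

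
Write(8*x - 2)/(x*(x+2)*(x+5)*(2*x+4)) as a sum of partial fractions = 7/(15*(x + 5)) - 5/(12*(x + 2)) + 3/(2*(x + 2)^2) - 1/(20*x)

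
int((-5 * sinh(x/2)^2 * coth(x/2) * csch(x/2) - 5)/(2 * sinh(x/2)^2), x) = 5*coth(x/2) + 5*csch(x/2) + C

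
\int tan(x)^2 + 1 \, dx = tan(x) + C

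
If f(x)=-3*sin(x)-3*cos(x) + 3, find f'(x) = 3*sin(x) - 3*cos(x)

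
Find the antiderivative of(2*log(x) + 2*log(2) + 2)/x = (log(2*x) + 1)^2 + C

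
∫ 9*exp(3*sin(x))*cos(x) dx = 3*exp(3*sin(x)) + C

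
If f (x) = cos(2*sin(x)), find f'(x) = -2*sin(2*sin(x))*cos(x)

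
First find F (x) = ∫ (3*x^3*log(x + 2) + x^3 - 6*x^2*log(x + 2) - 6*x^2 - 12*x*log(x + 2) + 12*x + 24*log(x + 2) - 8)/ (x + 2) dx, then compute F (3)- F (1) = log(3) + log(5)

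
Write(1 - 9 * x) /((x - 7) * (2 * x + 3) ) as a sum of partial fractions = -29/(17*(2*x + 3)) - 62/(17*(x - 7))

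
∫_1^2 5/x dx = -5*log(3) + 5*log(6)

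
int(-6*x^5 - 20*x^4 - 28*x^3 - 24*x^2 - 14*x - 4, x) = -x^6 - 4*x^5 - 7*x^4 - 8*x^3 - 7*x^2 - 4*x + C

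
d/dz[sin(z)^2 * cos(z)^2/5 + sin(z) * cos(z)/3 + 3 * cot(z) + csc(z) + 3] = sin(4*z)/10 + cos(2*z)/3 - 3/sin(z)^2 - 2*cos(z)/(1 - cos(2*z))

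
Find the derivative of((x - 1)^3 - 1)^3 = 9*x^8 - 72*x^7 + 252*x^6 - 522*x^5 + 720*x^4 - 684*x^3 + 441*x^2 - 180*x + 36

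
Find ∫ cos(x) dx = sin(x) + C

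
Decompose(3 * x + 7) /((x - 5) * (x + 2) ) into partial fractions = -1/(7*(x + 2)) + 22/(7*(x - 5))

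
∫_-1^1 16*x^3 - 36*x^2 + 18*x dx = -24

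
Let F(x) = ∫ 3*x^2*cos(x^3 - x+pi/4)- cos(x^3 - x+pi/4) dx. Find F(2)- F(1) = -sqrt(2)/2 + sin(pi/4 + 6)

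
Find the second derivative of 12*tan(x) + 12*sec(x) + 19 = 24*sin(x)/cos(x)^3 - 12/cos(x) + 24/cos(x)^3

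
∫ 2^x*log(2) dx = 2^x + C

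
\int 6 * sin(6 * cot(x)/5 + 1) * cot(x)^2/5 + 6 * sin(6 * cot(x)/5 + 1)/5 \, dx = cos(6*cot(x)/5 + 1) + C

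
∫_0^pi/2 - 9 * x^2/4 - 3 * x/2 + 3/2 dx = -3*pi^3/32 - 3*pi^2/16 + 3*pi/4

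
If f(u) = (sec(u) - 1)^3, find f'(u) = 3*(cos(u) - 1)^2*sin(u)/cos(u)^4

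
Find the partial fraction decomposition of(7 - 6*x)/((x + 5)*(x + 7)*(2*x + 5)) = 88/(45*(2*x + 5)) + 49/(18*(x + 7)) - 37/(10*(x + 5))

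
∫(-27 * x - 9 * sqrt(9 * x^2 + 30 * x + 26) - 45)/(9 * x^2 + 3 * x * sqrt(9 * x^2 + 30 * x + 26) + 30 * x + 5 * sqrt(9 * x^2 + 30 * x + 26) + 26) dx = -3*log(3*x + sqrt((3*x + 5)^2 + 1) + 5) + C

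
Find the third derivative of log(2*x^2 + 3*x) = (32*x^3 + 72*x^2 + 108*x + 54)/(8*x^6 + 36*x^5 + 54*x^4 + 27*x^3)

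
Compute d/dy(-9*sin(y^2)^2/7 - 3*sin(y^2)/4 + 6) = -3*y*(24*sin(y^2) + 7)*cos(y^2)/14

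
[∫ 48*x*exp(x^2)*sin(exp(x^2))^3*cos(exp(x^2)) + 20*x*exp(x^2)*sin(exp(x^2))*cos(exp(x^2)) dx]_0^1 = -5*sin(1)^2 - 6*sin(1)^4 + 6*sin(E)^4 + 5*sin(E)^2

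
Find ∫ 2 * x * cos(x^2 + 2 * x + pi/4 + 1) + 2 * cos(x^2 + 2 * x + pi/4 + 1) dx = sin((x + 1)^2 + pi/4) + C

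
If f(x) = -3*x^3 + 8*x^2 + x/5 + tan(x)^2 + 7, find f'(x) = -9*x^2 + 16*x + 2*sin(x)/cos(x)^3 + 1/5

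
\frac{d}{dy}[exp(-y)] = -exp(-y)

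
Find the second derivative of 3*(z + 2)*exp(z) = 3*z*exp(z) + 12*exp(z)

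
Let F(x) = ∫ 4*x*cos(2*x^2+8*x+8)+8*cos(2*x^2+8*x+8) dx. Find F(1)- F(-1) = -sin(2) + sin(18)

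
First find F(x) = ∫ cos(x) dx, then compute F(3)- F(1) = -sin(1) + sin(3)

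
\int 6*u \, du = 3*u^2 + C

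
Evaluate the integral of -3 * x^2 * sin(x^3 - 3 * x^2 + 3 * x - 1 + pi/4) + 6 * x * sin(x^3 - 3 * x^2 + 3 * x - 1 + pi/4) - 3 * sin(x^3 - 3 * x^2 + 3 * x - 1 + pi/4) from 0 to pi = -sin(pi/4 + 1) + cos(pi/4 + (-1 + pi)^3)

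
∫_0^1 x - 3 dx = -5/2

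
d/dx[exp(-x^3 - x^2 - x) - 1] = (-3*x^2 - 2*x - 1)*exp(-x^3 - x^2 - x)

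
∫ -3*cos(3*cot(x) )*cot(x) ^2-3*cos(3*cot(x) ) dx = sin(3*cot(x)) + C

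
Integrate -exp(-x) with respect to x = exp(-x) + C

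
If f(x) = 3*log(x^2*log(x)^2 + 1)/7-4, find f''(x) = (-6*x^2*log(x)^4 - 6*x^2*log(x)^3 - 6*x^2*log(x)^2 + 6*log(x)^2 + 18*log(x) + 6)/(7*x^4*log(x)^4 + 14*x^2*log(x)^2 + 7)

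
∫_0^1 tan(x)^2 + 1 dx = tan(1)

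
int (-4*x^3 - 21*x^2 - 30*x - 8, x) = -x^4 - 7*x^3 - 15*x^2 - 8*x + C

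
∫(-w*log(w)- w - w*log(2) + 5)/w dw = -(w - 5)*log(2*w) + C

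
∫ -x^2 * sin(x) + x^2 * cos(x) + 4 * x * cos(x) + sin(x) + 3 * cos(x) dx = sqrt(2)*(x + 1)^2*sin(x + pi/4) + C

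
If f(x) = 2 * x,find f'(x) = 2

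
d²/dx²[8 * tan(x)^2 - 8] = 48*tan(x)^4 + 64*tan(x)^2 + 16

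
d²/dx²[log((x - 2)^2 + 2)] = (-2*x^2 + 8*x - 4)/(x^4 - 8*x^3 + 28*x^2 - 48*x + 36)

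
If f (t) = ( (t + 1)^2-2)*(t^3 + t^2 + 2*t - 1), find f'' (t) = 20*t^3 + 36*t^2 + 18*t + 4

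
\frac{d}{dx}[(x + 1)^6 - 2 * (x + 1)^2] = 6*x^5 + 30*x^4 + 60*x^3 + 60*x^2 + 26*x + 2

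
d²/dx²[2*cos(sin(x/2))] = sin(x/2)*sin(sin(x/2))/2 - cos(x/2)^2*cos(sin(x/2))/2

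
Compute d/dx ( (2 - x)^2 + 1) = 2*x - 4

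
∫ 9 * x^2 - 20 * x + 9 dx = 3*x^3 - 10*x^2 + 9*x + C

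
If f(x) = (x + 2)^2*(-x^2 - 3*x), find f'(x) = -4*x^3 - 21*x^2 - 32*x - 12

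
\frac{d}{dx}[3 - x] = -1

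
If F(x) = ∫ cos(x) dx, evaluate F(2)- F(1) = -sin(1) + sin(2)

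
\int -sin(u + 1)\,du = cos(u + 1) + C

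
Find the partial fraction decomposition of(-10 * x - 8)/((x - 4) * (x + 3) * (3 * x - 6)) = 22/(105*(x + 3)) + 14/(15*(x - 2)) - 8/(7*(x - 4))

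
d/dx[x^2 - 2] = 2*x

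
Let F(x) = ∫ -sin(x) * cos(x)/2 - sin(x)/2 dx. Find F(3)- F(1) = cos(3)/2 - cos(1)/2 - sin(3)^2/4 + sin(1)^2/4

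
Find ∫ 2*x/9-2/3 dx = x^2/9 - 2*x/3 + C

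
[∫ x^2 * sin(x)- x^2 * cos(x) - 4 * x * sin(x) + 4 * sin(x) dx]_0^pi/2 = pi - pi^2/4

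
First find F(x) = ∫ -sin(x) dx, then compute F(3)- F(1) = cos(3) - cos(1)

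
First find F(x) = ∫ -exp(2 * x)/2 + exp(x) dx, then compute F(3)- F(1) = -exp(6)/4 - E + exp(2)/4 + exp(3)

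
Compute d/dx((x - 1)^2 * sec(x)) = (x^2*sin(x)/cos(x) - 2*x*sin(x)/cos(x) + 2*x + sin(x)/cos(x) - 2)/cos(x)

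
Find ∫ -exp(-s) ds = exp(-s) + C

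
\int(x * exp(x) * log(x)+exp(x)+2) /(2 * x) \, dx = (exp(x) + 2)*log(x)/2 + C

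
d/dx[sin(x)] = cos(x)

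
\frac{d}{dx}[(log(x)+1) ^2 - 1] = (2*log(x) + 2)/x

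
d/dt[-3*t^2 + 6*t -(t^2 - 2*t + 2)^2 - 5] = -4*t^3 + 12*t^2 - 22*t + 14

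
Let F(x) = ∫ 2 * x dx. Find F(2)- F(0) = 4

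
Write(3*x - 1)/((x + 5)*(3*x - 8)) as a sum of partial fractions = 21/(23*(3*x - 8)) + 16/(23*(x + 5))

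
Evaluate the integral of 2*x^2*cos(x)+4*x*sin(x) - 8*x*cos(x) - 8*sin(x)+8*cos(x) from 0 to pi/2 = 2*(-2 + pi/2)^2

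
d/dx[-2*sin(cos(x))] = 2*sin(x)*cos(cos(x))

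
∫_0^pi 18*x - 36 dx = -36 + (6 - 3*pi)^2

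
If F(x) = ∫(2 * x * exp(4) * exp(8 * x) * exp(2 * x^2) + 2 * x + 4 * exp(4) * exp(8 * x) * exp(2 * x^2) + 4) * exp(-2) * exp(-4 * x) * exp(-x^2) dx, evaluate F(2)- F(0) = -exp(2) - exp(-14) + exp(-2) + exp(14)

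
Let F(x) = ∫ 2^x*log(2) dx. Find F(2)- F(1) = 2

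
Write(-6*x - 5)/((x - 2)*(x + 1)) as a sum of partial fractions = -1/(3*(x + 1)) - 17/(3*(x - 2))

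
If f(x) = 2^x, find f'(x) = 2^x*log(2)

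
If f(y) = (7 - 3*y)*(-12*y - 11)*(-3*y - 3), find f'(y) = -324*y^2 + 90*y + 384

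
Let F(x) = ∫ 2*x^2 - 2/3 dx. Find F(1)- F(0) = 0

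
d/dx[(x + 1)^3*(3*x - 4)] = 12*x^3 + 15*x^2 - 6*x - 9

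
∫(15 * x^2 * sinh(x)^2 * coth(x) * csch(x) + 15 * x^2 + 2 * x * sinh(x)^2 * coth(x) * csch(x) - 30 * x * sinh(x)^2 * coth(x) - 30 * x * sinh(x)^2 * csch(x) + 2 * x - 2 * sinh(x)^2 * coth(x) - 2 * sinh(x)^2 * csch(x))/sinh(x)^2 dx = -x*(15*x + 2)*(coth(x) + csch(x)) + C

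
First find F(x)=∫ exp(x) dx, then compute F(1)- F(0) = -1 + E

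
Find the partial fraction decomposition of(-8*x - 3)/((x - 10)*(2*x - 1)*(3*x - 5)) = 21/(25*(3*x - 5)) - 4/(19*(2*x - 1)) - 83/(475*(x - 10))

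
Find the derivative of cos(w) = -sin(w)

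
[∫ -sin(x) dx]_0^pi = -2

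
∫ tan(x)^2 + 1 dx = tan(x) + C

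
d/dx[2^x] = 2^x*log(2)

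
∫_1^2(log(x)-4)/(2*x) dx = -4 + (-2 + log(2)/2)^2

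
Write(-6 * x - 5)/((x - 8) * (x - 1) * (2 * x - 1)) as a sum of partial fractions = -32/(15*(2*x - 1)) + 11/(7*(x - 1)) - 53/(105*(x - 8))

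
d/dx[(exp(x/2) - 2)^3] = 3*exp(3*x/2)/2 + 6*exp(x/2) - 6*exp(x)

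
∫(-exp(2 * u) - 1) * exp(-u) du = -2*sinh(u) + C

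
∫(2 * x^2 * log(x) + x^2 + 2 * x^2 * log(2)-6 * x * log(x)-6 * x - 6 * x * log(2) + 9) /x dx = (x - 3)^2*log(2*x) + C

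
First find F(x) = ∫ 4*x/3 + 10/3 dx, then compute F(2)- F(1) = 16/3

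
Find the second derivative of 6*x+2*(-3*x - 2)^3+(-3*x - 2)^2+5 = -324*x - 198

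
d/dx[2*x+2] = 2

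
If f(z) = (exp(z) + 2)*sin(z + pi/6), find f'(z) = sqrt(2)*exp(z)*sin(z + 5*pi/12) + 2*cos(z + pi/6)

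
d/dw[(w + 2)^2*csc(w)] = (-w^2*cos(w)/sin(w) + 2*w - 4*w*cos(w)/sin(w) + 4 - 4*cos(w)/sin(w))/sin(w)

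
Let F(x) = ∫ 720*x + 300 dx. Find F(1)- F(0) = 660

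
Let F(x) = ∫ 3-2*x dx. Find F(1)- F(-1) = 6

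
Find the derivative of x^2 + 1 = 2*x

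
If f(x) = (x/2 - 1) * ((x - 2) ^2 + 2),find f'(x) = 3*x^2/2 - 6*x + 7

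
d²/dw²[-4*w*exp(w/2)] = -w*exp(w/2) - 4*exp(w/2)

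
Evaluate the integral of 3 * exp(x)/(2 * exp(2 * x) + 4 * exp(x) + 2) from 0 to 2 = -3/4 + 3*exp(2)/(2*(1 + exp(2)))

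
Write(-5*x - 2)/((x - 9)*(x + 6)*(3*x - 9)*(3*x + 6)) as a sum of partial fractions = -7/(1215*(x + 6)) + 2/(495*(x + 2)) + 17/(2430*(x - 3)) - 47/(8910*(x - 9))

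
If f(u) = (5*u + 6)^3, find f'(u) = 375*u^2 + 900*u + 540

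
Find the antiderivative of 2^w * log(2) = 2^w + C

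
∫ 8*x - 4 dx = 4*x^2 - 4*x + C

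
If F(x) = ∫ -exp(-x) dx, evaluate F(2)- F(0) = -1 + exp(-2)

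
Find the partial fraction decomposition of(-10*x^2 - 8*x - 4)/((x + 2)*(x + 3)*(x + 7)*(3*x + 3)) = 73/(60*(x + 7)) - 35/(12*(x + 3)) + 28/(15*(x + 2)) - 1/(6*(x + 1))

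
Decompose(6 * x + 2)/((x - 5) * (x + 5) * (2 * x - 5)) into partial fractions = -68/(75*(2*x - 5)) - 14/(75*(x + 5)) + 16/(25*(x - 5))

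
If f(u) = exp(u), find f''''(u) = exp(u)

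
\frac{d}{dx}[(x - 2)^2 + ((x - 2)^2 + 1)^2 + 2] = 4*x^3 - 24*x^2 + 54*x - 44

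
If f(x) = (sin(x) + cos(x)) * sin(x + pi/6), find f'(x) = sqrt(2)*sin(2*x + 5*pi/12)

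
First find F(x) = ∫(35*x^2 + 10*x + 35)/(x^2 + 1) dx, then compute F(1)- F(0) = 5*log(2) + 35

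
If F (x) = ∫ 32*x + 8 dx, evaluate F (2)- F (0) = 80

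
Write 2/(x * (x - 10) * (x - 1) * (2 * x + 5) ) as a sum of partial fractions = -16/(875*(2*x + 5)) - 2/(63*(x - 1)) + 1/(1125*(x - 10)) + 1/(25*x)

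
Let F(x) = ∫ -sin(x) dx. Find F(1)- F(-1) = 0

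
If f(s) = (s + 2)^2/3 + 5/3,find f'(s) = 2*s/3 + 4/3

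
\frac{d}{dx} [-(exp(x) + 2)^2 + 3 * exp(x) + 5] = -2*exp(2*x) - exp(x)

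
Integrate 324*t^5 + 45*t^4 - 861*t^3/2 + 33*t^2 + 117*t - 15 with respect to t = 54*t^6 + 9*t^5 - 861*t^4/8 + 11*t^3 + 117*t^2/2 - 15*t + C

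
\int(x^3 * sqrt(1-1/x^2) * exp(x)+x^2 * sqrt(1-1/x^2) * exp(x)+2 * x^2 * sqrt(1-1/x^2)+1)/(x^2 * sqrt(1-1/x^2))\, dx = x*exp(x) + 2*x + asec(x) + C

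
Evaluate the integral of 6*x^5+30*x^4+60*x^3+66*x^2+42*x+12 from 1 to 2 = 703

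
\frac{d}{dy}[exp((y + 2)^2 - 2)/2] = y*exp(y^2 + 4*y + 2) + 2*exp(y^2 + 4*y + 2)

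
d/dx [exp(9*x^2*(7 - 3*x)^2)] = 324*x^3*exp(81*x^4 - 378*x^3 + 441*x^2) - 1134*x^2*exp(81*x^4 - 378*x^3 + 441*x^2) + 882*x*exp(81*x^4 - 378*x^3 + 441*x^2)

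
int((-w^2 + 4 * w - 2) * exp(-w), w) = w*(w - 2)*exp(-w) + C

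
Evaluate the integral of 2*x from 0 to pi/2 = pi^2/4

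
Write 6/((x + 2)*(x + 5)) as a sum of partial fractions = -2/(x + 5) + 2/(x + 2)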